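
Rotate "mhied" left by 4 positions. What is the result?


Input: "mhied", rotate left by 4
First 4 characters: "mhie"
Remaining characters: "d"
Concatenate remaining + first: "d" + "mhie" = "dmhie"

dmhie


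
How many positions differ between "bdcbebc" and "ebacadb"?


Comparing "bdcbebc" and "ebacadb" position by position:
  Position 0: 'b' vs 'e' => DIFFER
  Position 1: 'd' vs 'b' => DIFFER
  Position 2: 'c' vs 'a' => DIFFER
  Position 3: 'b' vs 'c' => DIFFER
  Position 4: 'e' vs 'a' => DIFFER
  Position 5: 'b' vs 'd' => DIFFER
  Position 6: 'c' vs 'b' => DIFFER
Positions that differ: 7

7


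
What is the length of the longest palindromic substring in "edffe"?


Input: "edffe"
Checking substrings for palindromes:
  [2:4] "ff" (len 2) => palindrome
Longest palindromic substring: "ff" with length 2

2


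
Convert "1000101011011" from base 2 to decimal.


Input: "1000101011011" in base 2
Positional expansion:
  Digit '1' (value 1) x 2^12 = 4096
  Digit '0' (value 0) x 2^11 = 0
  Digit '0' (value 0) x 2^10 = 0
  Digit '0' (value 0) x 2^9 = 0
  Digit '1' (value 1) x 2^8 = 256
  Digit '0' (value 0) x 2^7 = 0
  Digit '1' (value 1) x 2^6 = 64
  Digit '0' (value 0) x 2^5 = 0
  Digit '1' (value 1) x 2^4 = 16
  Digit '1' (value 1) x 2^3 = 8
  Digit '0' (value 0) x 2^2 = 0
  Digit '1' (value 1) x 2^1 = 2
  Digit '1' (value 1) x 2^0 = 1
Sum = 4443

4443


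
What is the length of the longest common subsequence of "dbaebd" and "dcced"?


LCS of "dbaebd" and "dcced"
DP table:
           d    c    c    e    d
      0    0    0    0    0    0
  d   0    1    1    1    1    1
  b   0    1    1    1    1    1
  a   0    1    1    1    1    1
  e   0    1    1    1    2    2
  b   0    1    1    1    2    2
  d   0    1    1    1    2    3
LCS length = dp[6][5] = 3

3


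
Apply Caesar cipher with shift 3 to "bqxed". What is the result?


Caesar cipher: shift "bqxed" by 3
  'b' (pos 1) + 3 = pos 4 = 'e'
  'q' (pos 16) + 3 = pos 19 = 't'
  'x' (pos 23) + 3 = pos 0 = 'a'
  'e' (pos 4) + 3 = pos 7 = 'h'
  'd' (pos 3) + 3 = pos 6 = 'g'
Result: etahg

etahg


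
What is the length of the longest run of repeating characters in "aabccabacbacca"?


Input: "aabccabacbacca"
Scanning for longest run:
  Position 1 ('a'): continues run of 'a', length=2
  Position 2 ('b'): new char, reset run to 1
  Position 3 ('c'): new char, reset run to 1
  Position 4 ('c'): continues run of 'c', length=2
  Position 5 ('a'): new char, reset run to 1
  Position 6 ('b'): new char, reset run to 1
  Position 7 ('a'): new char, reset run to 1
  Position 8 ('c'): new char, reset run to 1
  Position 9 ('b'): new char, reset run to 1
  Position 10 ('a'): new char, reset run to 1
  Position 11 ('c'): new char, reset run to 1
  Position 12 ('c'): continues run of 'c', length=2
  Position 13 ('a'): new char, reset run to 1
Longest run: 'a' with length 2

2


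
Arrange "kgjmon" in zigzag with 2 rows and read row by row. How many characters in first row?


Zigzag "kgjmon" into 2 rows:
Placing characters:
  'k' => row 0
  'g' => row 1
  'j' => row 0
  'm' => row 1
  'o' => row 0
  'n' => row 1
Rows:
  Row 0: "kjo"
  Row 1: "gmn"
First row length: 3

3


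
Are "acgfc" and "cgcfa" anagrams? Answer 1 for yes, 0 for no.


Strings: "acgfc", "cgcfa"
Sorted first:  accfg
Sorted second: accfg
Sorted forms match => anagrams

1


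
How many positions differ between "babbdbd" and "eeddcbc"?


Comparing "babbdbd" and "eeddcbc" position by position:
  Position 0: 'b' vs 'e' => DIFFER
  Position 1: 'a' vs 'e' => DIFFER
  Position 2: 'b' vs 'd' => DIFFER
  Position 3: 'b' vs 'd' => DIFFER
  Position 4: 'd' vs 'c' => DIFFER
  Position 5: 'b' vs 'b' => same
  Position 6: 'd' vs 'c' => DIFFER
Positions that differ: 6

6


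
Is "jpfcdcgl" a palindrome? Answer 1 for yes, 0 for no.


Input: jpfcdcgl
Reversed: lgcdcfpj
  Compare pos 0 ('j') with pos 7 ('l'): MISMATCH
  Compare pos 1 ('p') with pos 6 ('g'): MISMATCH
  Compare pos 2 ('f') with pos 5 ('c'): MISMATCH
  Compare pos 3 ('c') with pos 4 ('d'): MISMATCH
Result: not a palindrome

0


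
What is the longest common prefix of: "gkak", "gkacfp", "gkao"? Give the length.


Words: gkak, gkacfp, gkao
  Position 0: all 'g' => match
  Position 1: all 'k' => match
  Position 2: all 'a' => match
  Position 3: ('k', 'c', 'o') => mismatch, stop
LCP = "gka" (length 3)

3


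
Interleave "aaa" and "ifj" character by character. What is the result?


Interleaving "aaa" and "ifj":
  Position 0: 'a' from first, 'i' from second => "ai"
  Position 1: 'a' from first, 'f' from second => "af"
  Position 2: 'a' from first, 'j' from second => "aj"
Result: aiafaj

aiafaj


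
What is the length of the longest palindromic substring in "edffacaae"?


Input: "edffacaae"
Checking substrings for palindromes:
  [4:7] "aca" (len 3) => palindrome
  [2:4] "ff" (len 2) => palindrome
  [6:8] "aa" (len 2) => palindrome
Longest palindromic substring: "aca" with length 3

3


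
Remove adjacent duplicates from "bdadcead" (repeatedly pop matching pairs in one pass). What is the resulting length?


Input: bdadcead
Stack-based adjacent duplicate removal:
  Read 'b': push. Stack: b
  Read 'd': push. Stack: bd
  Read 'a': push. Stack: bda
  Read 'd': push. Stack: bdad
  Read 'c': push. Stack: bdadc
  Read 'e': push. Stack: bdadce
  Read 'a': push. Stack: bdadcea
  Read 'd': push. Stack: bdadcead
Final stack: "bdadcead" (length 8)

8


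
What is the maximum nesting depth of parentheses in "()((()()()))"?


Input: "()((()()()))"
Tracking depth:
  Position 0 '(': depth becomes 1
  Position 1 ')': depth becomes 0
  Position 2 '(': depth becomes 1
  Position 3 '(': depth becomes 2
  Position 4 '(': depth becomes 3
  Position 5 ')': depth becomes 2
  Position 6 '(': depth becomes 3
  Position 7 ')': depth becomes 2
  Position 8 '(': depth becomes 3
  Position 9 ')': depth becomes 2
  Position 10 ')': depth becomes 1
  Position 11 ')': depth becomes 0
Maximum depth reached: 3

3


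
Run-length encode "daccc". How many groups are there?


Input: daccc
Scanning for consecutive runs:
  Group 1: 'd' x 1 (positions 0-0)
  Group 2: 'a' x 1 (positions 1-1)
  Group 3: 'c' x 3 (positions 2-4)
Total groups: 3

3


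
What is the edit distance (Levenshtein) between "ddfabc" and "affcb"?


Computing edit distance: "ddfabc" -> "affcb"
DP table:
           a    f    f    c    b
      0    1    2    3    4    5
  d   1    1    2    3    4    5
  d   2    2    2    3    4    5
  f   3    3    2    2    3    4
  a   4    3    3    3    3    4
  b   5    4    4    4    4    3
  c   6    5    5    5    4    4
Edit distance = dp[6][5] = 4

4


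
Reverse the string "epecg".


Input: epecg
Reading characters right to left:
  Position 4: 'g'
  Position 3: 'c'
  Position 2: 'e'
  Position 1: 'p'
  Position 0: 'e'
Reversed: gcepe

gcepe


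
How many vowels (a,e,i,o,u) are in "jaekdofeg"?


Input: jaekdofeg
Checking each character:
  'j' at position 0: consonant
  'a' at position 1: vowel (running total: 1)
  'e' at position 2: vowel (running total: 2)
  'k' at position 3: consonant
  'd' at position 4: consonant
  'o' at position 5: vowel (running total: 3)
  'f' at position 6: consonant
  'e' at position 7: vowel (running total: 4)
  'g' at position 8: consonant
Total vowels: 4

4


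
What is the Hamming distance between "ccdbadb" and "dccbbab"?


Comparing "ccdbadb" and "dccbbab" position by position:
  Position 0: 'c' vs 'd' => differ
  Position 1: 'c' vs 'c' => same
  Position 2: 'd' vs 'c' => differ
  Position 3: 'b' vs 'b' => same
  Position 4: 'a' vs 'b' => differ
  Position 5: 'd' vs 'a' => differ
  Position 6: 'b' vs 'b' => same
Total differences (Hamming distance): 4

4


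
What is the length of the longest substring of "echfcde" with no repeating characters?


Input: "echfcde"
Sliding window (track last position of each char):
  Position 0 ('e'): window [0,0] length 1 -- new best
  Position 1 ('c'): window [0,1] length 2 -- new best
  Position 2 ('h'): window [0,2] length 3 -- new best
  Position 3 ('f'): window [0,3] length 4 -- new best
  Position 4 ('c'): repeat (last at 1), move window start to 2
  Position 4 ('c'): window [2,4] length 3
  Position 5 ('d'): window [2,5] length 4
  Position 6 ('e'): window [2,6] length 5 -- new best
Longest substring with no repeats: "hfcde" with length 5

5


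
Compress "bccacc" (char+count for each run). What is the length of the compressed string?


Input: bccacc
Runs:
  'b' x 1 => "b1"
  'c' x 2 => "c2"
  'a' x 1 => "a1"
  'c' x 2 => "c2"
Compressed: "b1c2a1c2"
Compressed length: 8

8


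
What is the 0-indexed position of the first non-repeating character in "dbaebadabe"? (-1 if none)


Input: dbaebadabe
Character frequencies:
  'a': 3
  'b': 3
  'd': 2
  'e': 2
Scanning left to right for freq == 1:
  Position 0 ('d'): freq=2, skip
  Position 1 ('b'): freq=3, skip
  Position 2 ('a'): freq=3, skip
  Position 3 ('e'): freq=2, skip
  Position 4 ('b'): freq=3, skip
  Position 5 ('a'): freq=3, skip
  Position 6 ('d'): freq=2, skip
  Position 7 ('a'): freq=3, skip
  Position 8 ('b'): freq=3, skip
  Position 9 ('e'): freq=2, skip
  No unique character found => answer = -1

-1


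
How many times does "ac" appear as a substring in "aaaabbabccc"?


Searching for "ac" in "aaaabbabccc"
Scanning each position:
  Position 0: "aa" => no
  Position 1: "aa" => no
  Position 2: "aa" => no
  Position 3: "ab" => no
  Position 4: "bb" => no
  Position 5: "ba" => no
  Position 6: "ab" => no
  Position 7: "bc" => no
  Position 8: "cc" => no
  Position 9: "cc" => no
Total occurrences: 0

0


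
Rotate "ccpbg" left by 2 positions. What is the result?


Input: "ccpbg", rotate left by 2
First 2 characters: "cc"
Remaining characters: "pbg"
Concatenate remaining + first: "pbg" + "cc" = "pbgcc"

pbgcc


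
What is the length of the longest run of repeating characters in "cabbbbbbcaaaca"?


Input: "cabbbbbbcaaaca"
Scanning for longest run:
  Position 1 ('a'): new char, reset run to 1
  Position 2 ('b'): new char, reset run to 1
  Position 3 ('b'): continues run of 'b', length=2
  Position 4 ('b'): continues run of 'b', length=3
  Position 5 ('b'): continues run of 'b', length=4
  Position 6 ('b'): continues run of 'b', length=5
  Position 7 ('b'): continues run of 'b', length=6
  Position 8 ('c'): new char, reset run to 1
  Position 9 ('a'): new char, reset run to 1
  Position 10 ('a'): continues run of 'a', length=2
  Position 11 ('a'): continues run of 'a', length=3
  Position 12 ('c'): new char, reset run to 1
  Position 13 ('a'): new char, reset run to 1
Longest run: 'b' with length 6

6


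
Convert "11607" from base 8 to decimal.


Input: "11607" in base 8
Positional expansion:
  Digit '1' (value 1) x 8^4 = 4096
  Digit '1' (value 1) x 8^3 = 512
  Digit '6' (value 6) x 8^2 = 384
  Digit '0' (value 0) x 8^1 = 0
  Digit '7' (value 7) x 8^0 = 7
Sum = 4999

4999


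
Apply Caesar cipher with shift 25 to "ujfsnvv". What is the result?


Caesar cipher: shift "ujfsnvv" by 25
  'u' (pos 20) + 25 = pos 19 = 't'
  'j' (pos 9) + 25 = pos 8 = 'i'
  'f' (pos 5) + 25 = pos 4 = 'e'
  's' (pos 18) + 25 = pos 17 = 'r'
  'n' (pos 13) + 25 = pos 12 = 'm'
  'v' (pos 21) + 25 = pos 20 = 'u'
  'v' (pos 21) + 25 = pos 20 = 'u'
Result: tiermuu

tiermuu


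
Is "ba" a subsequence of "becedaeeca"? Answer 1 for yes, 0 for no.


Check if "ba" is a subsequence of "becedaeeca"
Greedy scan:
  Position 0 ('b'): matches sub[0] = 'b'
  Position 1 ('e'): no match needed
  Position 2 ('c'): no match needed
  Position 3 ('e'): no match needed
  Position 4 ('d'): no match needed
  Position 5 ('a'): matches sub[1] = 'a'
  Position 6 ('e'): no match needed
  Position 7 ('e'): no match needed
  Position 8 ('c'): no match needed
  Position 9 ('a'): no match needed
All 2 characters matched => is a subsequence

1


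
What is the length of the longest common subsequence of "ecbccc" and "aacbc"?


LCS of "ecbccc" and "aacbc"
DP table:
           a    a    c    b    c
      0    0    0    0    0    0
  e   0    0    0    0    0    0
  c   0    0    0    1    1    1
  b   0    0    0    1    2    2
  c   0    0    0    1    2    3
  c   0    0    0    1    2    3
  c   0    0    0    1    2    3
LCS length = dp[6][5] = 3

3


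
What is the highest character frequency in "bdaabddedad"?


Input: bdaabddedad
Character counts:
  'a': 3
  'b': 2
  'd': 5
  'e': 1
Maximum frequency: 5

5


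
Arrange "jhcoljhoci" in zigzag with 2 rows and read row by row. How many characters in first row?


Zigzag "jhcoljhoci" into 2 rows:
Placing characters:
  'j' => row 0
  'h' => row 1
  'c' => row 0
  'o' => row 1
  'l' => row 0
  'j' => row 1
  'h' => row 0
  'o' => row 1
  'c' => row 0
  'i' => row 1
Rows:
  Row 0: "jclhc"
  Row 1: "hojoi"
First row length: 5

5


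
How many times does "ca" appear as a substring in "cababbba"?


Searching for "ca" in "cababbba"
Scanning each position:
  Position 0: "ca" => MATCH
  Position 1: "ab" => no
  Position 2: "ba" => no
  Position 3: "ab" => no
  Position 4: "bb" => no
  Position 5: "bb" => no
  Position 6: "ba" => no
Total occurrences: 1

1


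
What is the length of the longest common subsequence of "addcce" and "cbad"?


LCS of "addcce" and "cbad"
DP table:
           c    b    a    d
      0    0    0    0    0
  a   0    0    0    1    1
  d   0    0    0    1    2
  d   0    0    0    1    2
  c   0    1    1    1    2
  c   0    1    1    1    2
  e   0    1    1    1    2
LCS length = dp[6][4] = 2

2


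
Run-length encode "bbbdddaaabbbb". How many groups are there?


Input: bbbdddaaabbbb
Scanning for consecutive runs:
  Group 1: 'b' x 3 (positions 0-2)
  Group 2: 'd' x 3 (positions 3-5)
  Group 3: 'a' x 3 (positions 6-8)
  Group 4: 'b' x 4 (positions 9-12)
Total groups: 4

4


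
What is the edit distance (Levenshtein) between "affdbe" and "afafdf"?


Computing edit distance: "affdbe" -> "afafdf"
DP table:
           a    f    a    f    d    f
      0    1    2    3    4    5    6
  a   1    0    1    2    3    4    5
  f   2    1    0    1    2    3    4
  f   3    2    1    1    1    2    3
  d   4    3    2    2    2    1    2
  b   5    4    3    3    3    2    2
  e   6    5    4    4    4    3    3
Edit distance = dp[6][6] = 3

3


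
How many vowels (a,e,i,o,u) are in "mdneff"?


Input: mdneff
Checking each character:
  'm' at position 0: consonant
  'd' at position 1: consonant
  'n' at position 2: consonant
  'e' at position 3: vowel (running total: 1)
  'f' at position 4: consonant
  'f' at position 5: consonant
Total vowels: 1

1


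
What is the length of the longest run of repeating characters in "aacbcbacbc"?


Input: "aacbcbacbc"
Scanning for longest run:
  Position 1 ('a'): continues run of 'a', length=2
  Position 2 ('c'): new char, reset run to 1
  Position 3 ('b'): new char, reset run to 1
  Position 4 ('c'): new char, reset run to 1
  Position 5 ('b'): new char, reset run to 1
  Position 6 ('a'): new char, reset run to 1
  Position 7 ('c'): new char, reset run to 1
  Position 8 ('b'): new char, reset run to 1
  Position 9 ('c'): new char, reset run to 1
Longest run: 'a' with length 2

2


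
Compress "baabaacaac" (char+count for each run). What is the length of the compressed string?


Input: baabaacaac
Runs:
  'b' x 1 => "b1"
  'a' x 2 => "a2"
  'b' x 1 => "b1"
  'a' x 2 => "a2"
  'c' x 1 => "c1"
  'a' x 2 => "a2"
  'c' x 1 => "c1"
Compressed: "b1a2b1a2c1a2c1"
Compressed length: 14

14


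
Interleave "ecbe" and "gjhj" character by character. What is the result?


Interleaving "ecbe" and "gjhj":
  Position 0: 'e' from first, 'g' from second => "eg"
  Position 1: 'c' from first, 'j' from second => "cj"
  Position 2: 'b' from first, 'h' from second => "bh"
  Position 3: 'e' from first, 'j' from second => "ej"
Result: egcjbhej

egcjbhej


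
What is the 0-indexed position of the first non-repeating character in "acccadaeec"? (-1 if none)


Input: acccadaeec
Character frequencies:
  'a': 3
  'c': 4
  'd': 1
  'e': 2
Scanning left to right for freq == 1:
  Position 0 ('a'): freq=3, skip
  Position 1 ('c'): freq=4, skip
  Position 2 ('c'): freq=4, skip
  Position 3 ('c'): freq=4, skip
  Position 4 ('a'): freq=3, skip
  Position 5 ('d'): unique! => answer = 5

5


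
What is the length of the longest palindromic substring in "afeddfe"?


Input: "afeddfe"
Checking substrings for palindromes:
  [3:5] "dd" (len 2) => palindrome
Longest palindromic substring: "dd" with length 2

2


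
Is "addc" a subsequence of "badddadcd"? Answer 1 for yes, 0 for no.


Check if "addc" is a subsequence of "badddadcd"
Greedy scan:
  Position 0 ('b'): no match needed
  Position 1 ('a'): matches sub[0] = 'a'
  Position 2 ('d'): matches sub[1] = 'd'
  Position 3 ('d'): matches sub[2] = 'd'
  Position 4 ('d'): no match needed
  Position 5 ('a'): no match needed
  Position 6 ('d'): no match needed
  Position 7 ('c'): matches sub[3] = 'c'
  Position 8 ('d'): no match needed
All 4 characters matched => is a subsequence

1


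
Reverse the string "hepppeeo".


Input: hepppeeo
Reading characters right to left:
  Position 7: 'o'
  Position 6: 'e'
  Position 5: 'e'
  Position 4: 'p'
  Position 3: 'p'
  Position 2: 'p'
  Position 1: 'e'
  Position 0: 'h'
Reversed: oeepppeh

oeepppeh


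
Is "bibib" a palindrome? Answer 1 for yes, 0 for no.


Input: bibib
Reversed: bibib
  Compare pos 0 ('b') with pos 4 ('b'): match
  Compare pos 1 ('i') with pos 3 ('i'): match
Result: palindrome

1


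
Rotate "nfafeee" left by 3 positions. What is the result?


Input: "nfafeee", rotate left by 3
First 3 characters: "nfa"
Remaining characters: "feee"
Concatenate remaining + first: "feee" + "nfa" = "feeenfa"

feeenfa


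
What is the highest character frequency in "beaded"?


Input: beaded
Character counts:
  'a': 1
  'b': 1
  'd': 2
  'e': 2
Maximum frequency: 2

2


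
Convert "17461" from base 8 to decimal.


Input: "17461" in base 8
Positional expansion:
  Digit '1' (value 1) x 8^4 = 4096
  Digit '7' (value 7) x 8^3 = 3584
  Digit '4' (value 4) x 8^2 = 256
  Digit '6' (value 6) x 8^1 = 48
  Digit '1' (value 1) x 8^0 = 1
Sum = 7985

7985


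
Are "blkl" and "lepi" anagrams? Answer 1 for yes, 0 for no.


Strings: "blkl", "lepi"
Sorted first:  bkll
Sorted second: eilp
Differ at position 0: 'b' vs 'e' => not anagrams

0


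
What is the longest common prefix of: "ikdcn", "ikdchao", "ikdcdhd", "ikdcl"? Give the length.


Words: ikdcn, ikdchao, ikdcdhd, ikdcl
  Position 0: all 'i' => match
  Position 1: all 'k' => match
  Position 2: all 'd' => match
  Position 3: all 'c' => match
  Position 4: ('n', 'h', 'd', 'l') => mismatch, stop
LCP = "ikdc" (length 4)

4


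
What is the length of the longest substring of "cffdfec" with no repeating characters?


Input: "cffdfec"
Sliding window (track last position of each char):
  Position 0 ('c'): window [0,0] length 1 -- new best
  Position 1 ('f'): window [0,1] length 2 -- new best
  Position 2 ('f'): repeat (last at 1), move window start to 2
  Position 2 ('f'): window [2,2] length 1
  Position 3 ('d'): window [2,3] length 2
  Position 4 ('f'): repeat (last at 2), move window start to 3
  Position 4 ('f'): window [3,4] length 2
  Position 5 ('e'): window [3,5] length 3 -- new best
  Position 6 ('c'): window [3,6] length 4 -- new best
Longest substring with no repeats: "dfec" with length 4

4


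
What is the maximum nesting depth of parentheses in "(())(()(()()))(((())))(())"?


Input: "(())(()(()()))(((())))(())"
Tracking depth:
  Position 0 '(': depth becomes 1
  Position 1 '(': depth becomes 2
  Position 2 ')': depth becomes 1
  Position 3 ')': depth becomes 0
  Position 4 '(': depth becomes 1
  Position 5 '(': depth becomes 2
  Position 6 ')': depth becomes 1
  Position 7 '(': depth becomes 2
  Position 8 '(': depth becomes 3
  Position 9 ')': depth becomes 2
  Position 10 '(': depth becomes 3
  Position 11 ')': depth becomes 2
  Position 12 ')': depth becomes 1
  Position 13 ')': depth becomes 0
  Position 14 '(': depth becomes 1
  Position 15 '(': depth becomes 2
  Position 16 '(': depth becomes 3
  Position 17 '(': depth becomes 4
  Position 18 ')': depth becomes 3
  Position 19 ')': depth becomes 2
  Position 20 ')': depth becomes 1
  Position 21 ')': depth becomes 0
  Position 22 '(': depth becomes 1
  Position 23 '(': depth becomes 2
  Position 24 ')': depth becomes 1
  Position 25 ')': depth becomes 0
Maximum depth reached: 4

4


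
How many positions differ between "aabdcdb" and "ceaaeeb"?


Comparing "aabdcdb" and "ceaaeeb" position by position:
  Position 0: 'a' vs 'c' => DIFFER
  Position 1: 'a' vs 'e' => DIFFER
  Position 2: 'b' vs 'a' => DIFFER
  Position 3: 'd' vs 'a' => DIFFER
  Position 4: 'c' vs 'e' => DIFFER
  Position 5: 'd' vs 'e' => DIFFER
  Position 6: 'b' vs 'b' => same
Positions that differ: 6

6


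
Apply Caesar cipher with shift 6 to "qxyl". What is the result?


Caesar cipher: shift "qxyl" by 6
  'q' (pos 16) + 6 = pos 22 = 'w'
  'x' (pos 23) + 6 = pos 3 = 'd'
  'y' (pos 24) + 6 = pos 4 = 'e'
  'l' (pos 11) + 6 = pos 17 = 'r'
Result: wder

wder


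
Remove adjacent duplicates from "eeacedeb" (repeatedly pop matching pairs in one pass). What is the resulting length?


Input: eeacedeb
Stack-based adjacent duplicate removal:
  Read 'e': push. Stack: e
  Read 'e': matches stack top 'e' => pop. Stack: (empty)
  Read 'a': push. Stack: a
  Read 'c': push. Stack: ac
  Read 'e': push. Stack: ace
  Read 'd': push. Stack: aced
  Read 'e': push. Stack: acede
  Read 'b': push. Stack: acedeb
Final stack: "acedeb" (length 6)

6


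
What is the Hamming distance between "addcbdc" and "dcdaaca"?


Comparing "addcbdc" and "dcdaaca" position by position:
  Position 0: 'a' vs 'd' => differ
  Position 1: 'd' vs 'c' => differ
  Position 2: 'd' vs 'd' => same
  Position 3: 'c' vs 'a' => differ
  Position 4: 'b' vs 'a' => differ
  Position 5: 'd' vs 'c' => differ
  Position 6: 'c' vs 'a' => differ
Total differences (Hamming distance): 6

6


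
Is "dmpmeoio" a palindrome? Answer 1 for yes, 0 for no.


Input: dmpmeoio
Reversed: oioempmd
  Compare pos 0 ('d') with pos 7 ('o'): MISMATCH
  Compare pos 1 ('m') with pos 6 ('i'): MISMATCH
  Compare pos 2 ('p') with pos 5 ('o'): MISMATCH
  Compare pos 3 ('m') with pos 4 ('e'): MISMATCH
Result: not a palindrome

0


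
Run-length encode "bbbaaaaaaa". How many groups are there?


Input: bbbaaaaaaa
Scanning for consecutive runs:
  Group 1: 'b' x 3 (positions 0-2)
  Group 2: 'a' x 7 (positions 3-9)
Total groups: 2

2


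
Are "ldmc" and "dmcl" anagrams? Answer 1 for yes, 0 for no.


Strings: "ldmc", "dmcl"
Sorted first:  cdlm
Sorted second: cdlm
Sorted forms match => anagrams

1


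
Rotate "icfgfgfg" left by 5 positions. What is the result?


Input: "icfgfgfg", rotate left by 5
First 5 characters: "icfgf"
Remaining characters: "gfg"
Concatenate remaining + first: "gfg" + "icfgf" = "gfgicfgf"

gfgicfgf


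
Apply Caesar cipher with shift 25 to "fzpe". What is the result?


Caesar cipher: shift "fzpe" by 25
  'f' (pos 5) + 25 = pos 4 = 'e'
  'z' (pos 25) + 25 = pos 24 = 'y'
  'p' (pos 15) + 25 = pos 14 = 'o'
  'e' (pos 4) + 25 = pos 3 = 'd'
Result: eyod

eyod


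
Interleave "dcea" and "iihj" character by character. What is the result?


Interleaving "dcea" and "iihj":
  Position 0: 'd' from first, 'i' from second => "di"
  Position 1: 'c' from first, 'i' from second => "ci"
  Position 2: 'e' from first, 'h' from second => "eh"
  Position 3: 'a' from first, 'j' from second => "aj"
Result: diciehaj

diciehaj


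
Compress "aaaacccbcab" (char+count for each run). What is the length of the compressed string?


Input: aaaacccbcab
Runs:
  'a' x 4 => "a4"
  'c' x 3 => "c3"
  'b' x 1 => "b1"
  'c' x 1 => "c1"
  'a' x 1 => "a1"
  'b' x 1 => "b1"
Compressed: "a4c3b1c1a1b1"
Compressed length: 12

12


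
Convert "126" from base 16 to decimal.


Input: "126" in base 16
Positional expansion:
  Digit '1' (value 1) x 16^2 = 256
  Digit '2' (value 2) x 16^1 = 32
  Digit '6' (value 6) x 16^0 = 6
Sum = 294

294


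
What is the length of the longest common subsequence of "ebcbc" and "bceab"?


LCS of "ebcbc" and "bceab"
DP table:
           b    c    e    a    b
      0    0    0    0    0    0
  e   0    0    0    1    1    1
  b   0    1    1    1    1    2
  c   0    1    2    2    2    2
  b   0    1    2    2    2    3
  c   0    1    2    2    2    3
LCS length = dp[5][5] = 3

3


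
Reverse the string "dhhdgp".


Input: dhhdgp
Reading characters right to left:
  Position 5: 'p'
  Position 4: 'g'
  Position 3: 'd'
  Position 2: 'h'
  Position 1: 'h'
  Position 0: 'd'
Reversed: pgdhhd

pgdhhd


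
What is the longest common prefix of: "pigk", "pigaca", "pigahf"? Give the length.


Words: pigk, pigaca, pigahf
  Position 0: all 'p' => match
  Position 1: all 'i' => match
  Position 2: all 'g' => match
  Position 3: ('k', 'a', 'a') => mismatch, stop
LCP = "pig" (length 3)

3


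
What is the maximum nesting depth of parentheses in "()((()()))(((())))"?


Input: "()((()()))(((())))"
Tracking depth:
  Position 0 '(': depth becomes 1
  Position 1 ')': depth becomes 0
  Position 2 '(': depth becomes 1
  Position 3 '(': depth becomes 2
  Position 4 '(': depth becomes 3
  Position 5 ')': depth becomes 2
  Position 6 '(': depth becomes 3
  Position 7 ')': depth becomes 2
  Position 8 ')': depth becomes 1
  Position 9 ')': depth becomes 0
  Position 10 '(': depth becomes 1
  Position 11 '(': depth becomes 2
  Position 12 '(': depth becomes 3
  Position 13 '(': depth becomes 4
  Position 14 ')': depth becomes 3
  Position 15 ')': depth becomes 2
  Position 16 ')': depth becomes 1
  Position 17 ')': depth becomes 0
Maximum depth reached: 4

4


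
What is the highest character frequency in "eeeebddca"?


Input: eeeebddca
Character counts:
  'a': 1
  'b': 1
  'c': 1
  'd': 2
  'e': 4
Maximum frequency: 4

4


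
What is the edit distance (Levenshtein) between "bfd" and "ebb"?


Computing edit distance: "bfd" -> "ebb"
DP table:
           e    b    b
      0    1    2    3
  b   1    1    1    2
  f   2    2    2    2
  d   3    3    3    3
Edit distance = dp[3][3] = 3

3


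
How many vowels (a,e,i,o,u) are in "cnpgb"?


Input: cnpgb
Checking each character:
  'c' at position 0: consonant
  'n' at position 1: consonant
  'p' at position 2: consonant
  'g' at position 3: consonant
  'b' at position 4: consonant
Total vowels: 0

0


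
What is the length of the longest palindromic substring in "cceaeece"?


Input: "cceaeece"
Checking substrings for palindromes:
  [2:5] "eae" (len 3) => palindrome
  [5:8] "ece" (len 3) => palindrome
  [0:2] "cc" (len 2) => palindrome
  [4:6] "ee" (len 2) => palindrome
Longest palindromic substring: "eae" with length 3

3


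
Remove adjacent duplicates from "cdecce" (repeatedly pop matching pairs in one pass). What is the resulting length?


Input: cdecce
Stack-based adjacent duplicate removal:
  Read 'c': push. Stack: c
  Read 'd': push. Stack: cd
  Read 'e': push. Stack: cde
  Read 'c': push. Stack: cdec
  Read 'c': matches stack top 'c' => pop. Stack: cde
  Read 'e': matches stack top 'e' => pop. Stack: cd
Final stack: "cd" (length 2)

2


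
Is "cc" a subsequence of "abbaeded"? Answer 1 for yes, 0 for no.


Check if "cc" is a subsequence of "abbaeded"
Greedy scan:
  Position 0 ('a'): no match needed
  Position 1 ('b'): no match needed
  Position 2 ('b'): no match needed
  Position 3 ('a'): no match needed
  Position 4 ('e'): no match needed
  Position 5 ('d'): no match needed
  Position 6 ('e'): no match needed
  Position 7 ('d'): no match needed
Only matched 0/2 characters => not a subsequence

0


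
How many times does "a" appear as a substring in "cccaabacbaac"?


Searching for "a" in "cccaabacbaac"
Scanning each position:
  Position 0: "c" => no
  Position 1: "c" => no
  Position 2: "c" => no
  Position 3: "a" => MATCH
  Position 4: "a" => MATCH
  Position 5: "b" => no
  Position 6: "a" => MATCH
  Position 7: "c" => no
  Position 8: "b" => no
  Position 9: "a" => MATCH
  Position 10: "a" => MATCH
  Position 11: "c" => no
Total occurrences: 5

5


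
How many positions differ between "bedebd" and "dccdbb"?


Comparing "bedebd" and "dccdbb" position by position:
  Position 0: 'b' vs 'd' => DIFFER
  Position 1: 'e' vs 'c' => DIFFER
  Position 2: 'd' vs 'c' => DIFFER
  Position 3: 'e' vs 'd' => DIFFER
  Position 4: 'b' vs 'b' => same
  Position 5: 'd' vs 'b' => DIFFER
Positions that differ: 5

5


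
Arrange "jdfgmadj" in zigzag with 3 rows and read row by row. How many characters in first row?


Zigzag "jdfgmadj" into 3 rows:
Placing characters:
  'j' => row 0
  'd' => row 1
  'f' => row 2
  'g' => row 1
  'm' => row 0
  'a' => row 1
  'd' => row 2
  'j' => row 1
Rows:
  Row 0: "jm"
  Row 1: "dgaj"
  Row 2: "fd"
First row length: 2

2


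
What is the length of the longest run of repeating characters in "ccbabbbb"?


Input: "ccbabbbb"
Scanning for longest run:
  Position 1 ('c'): continues run of 'c', length=2
  Position 2 ('b'): new char, reset run to 1
  Position 3 ('a'): new char, reset run to 1
  Position 4 ('b'): new char, reset run to 1
  Position 5 ('b'): continues run of 'b', length=2
  Position 6 ('b'): continues run of 'b', length=3
  Position 7 ('b'): continues run of 'b', length=4
Longest run: 'b' with length 4

4


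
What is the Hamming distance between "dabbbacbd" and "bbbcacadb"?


Comparing "dabbbacbd" and "bbbcacadb" position by position:
  Position 0: 'd' vs 'b' => differ
  Position 1: 'a' vs 'b' => differ
  Position 2: 'b' vs 'b' => same
  Position 3: 'b' vs 'c' => differ
  Position 4: 'b' vs 'a' => differ
  Position 5: 'a' vs 'c' => differ
  Position 6: 'c' vs 'a' => differ
  Position 7: 'b' vs 'd' => differ
  Position 8: 'd' vs 'b' => differ
Total differences (Hamming distance): 8

8


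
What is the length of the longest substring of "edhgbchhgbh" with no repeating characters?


Input: "edhgbchhgbh"
Sliding window (track last position of each char):
  Position 0 ('e'): window [0,0] length 1 -- new best
  Position 1 ('d'): window [0,1] length 2 -- new best
  Position 2 ('h'): window [0,2] length 3 -- new best
  Position 3 ('g'): window [0,3] length 4 -- new best
  Position 4 ('b'): window [0,4] length 5 -- new best
  Position 5 ('c'): window [0,5] length 6 -- new best
  Position 6 ('h'): repeat (last at 2), move window start to 3
  Position 6 ('h'): window [3,6] length 4
  Position 7 ('h'): repeat (last at 6), move window start to 7
  Position 7 ('h'): window [7,7] length 1
  Position 8 ('g'): window [7,8] length 2
  Position 9 ('b'): window [7,9] length 3
  Position 10 ('h'): repeat (last at 7), move window start to 8
  Position 10 ('h'): window [8,10] length 3
Longest substring with no repeats: "edhgbc" with length 6

6


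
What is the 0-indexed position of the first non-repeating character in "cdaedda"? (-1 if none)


Input: cdaedda
Character frequencies:
  'a': 2
  'c': 1
  'd': 3
  'e': 1
Scanning left to right for freq == 1:
  Position 0 ('c'): unique! => answer = 0

0


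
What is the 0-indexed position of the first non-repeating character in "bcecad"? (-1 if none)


Input: bcecad
Character frequencies:
  'a': 1
  'b': 1
  'c': 2
  'd': 1
  'e': 1
Scanning left to right for freq == 1:
  Position 0 ('b'): unique! => answer = 0

0


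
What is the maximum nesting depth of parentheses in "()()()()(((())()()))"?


Input: "()()()()(((())()()))"
Tracking depth:
  Position 0 '(': depth becomes 1
  Position 1 ')': depth becomes 0
  Position 2 '(': depth becomes 1
  Position 3 ')': depth becomes 0
  Position 4 '(': depth becomes 1
  Position 5 ')': depth becomes 0
  Position 6 '(': depth becomes 1
  Position 7 ')': depth becomes 0
  Position 8 '(': depth becomes 1
  Position 9 '(': depth becomes 2
  Position 10 '(': depth becomes 3
  Position 11 '(': depth becomes 4
  Position 12 ')': depth becomes 3
  Position 13 ')': depth becomes 2
  Position 14 '(': depth becomes 3
  Position 15 ')': depth becomes 2
  Position 16 '(': depth becomes 3
  Position 17 ')': depth becomes 2
  Position 18 ')': depth becomes 1
  Position 19 ')': depth becomes 0
Maximum depth reached: 4

4


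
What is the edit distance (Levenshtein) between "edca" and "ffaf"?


Computing edit distance: "edca" -> "ffaf"
DP table:
           f    f    a    f
      0    1    2    3    4
  e   1    1    2    3    4
  d   2    2    2    3    4
  c   3    3    3    3    4
  a   4    4    4    3    4
Edit distance = dp[4][4] = 4

4


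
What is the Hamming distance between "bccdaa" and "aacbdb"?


Comparing "bccdaa" and "aacbdb" position by position:
  Position 0: 'b' vs 'a' => differ
  Position 1: 'c' vs 'a' => differ
  Position 2: 'c' vs 'c' => same
  Position 3: 'd' vs 'b' => differ
  Position 4: 'a' vs 'd' => differ
  Position 5: 'a' vs 'b' => differ
Total differences (Hamming distance): 5

5


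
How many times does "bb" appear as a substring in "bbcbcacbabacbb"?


Searching for "bb" in "bbcbcacbabacbb"
Scanning each position:
  Position 0: "bb" => MATCH
  Position 1: "bc" => no
  Position 2: "cb" => no
  Position 3: "bc" => no
  Position 4: "ca" => no
  Position 5: "ac" => no
  Position 6: "cb" => no
  Position 7: "ba" => no
  Position 8: "ab" => no
  Position 9: "ba" => no
  Position 10: "ac" => no
  Position 11: "cb" => no
  Position 12: "bb" => MATCH
Total occurrences: 2

2


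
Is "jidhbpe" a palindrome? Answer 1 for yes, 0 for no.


Input: jidhbpe
Reversed: epbhdij
  Compare pos 0 ('j') with pos 6 ('e'): MISMATCH
  Compare pos 1 ('i') with pos 5 ('p'): MISMATCH
  Compare pos 2 ('d') with pos 4 ('b'): MISMATCH
Result: not a palindrome

0


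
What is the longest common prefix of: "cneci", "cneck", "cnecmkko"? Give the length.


Words: cneci, cneck, cnecmkko
  Position 0: all 'c' => match
  Position 1: all 'n' => match
  Position 2: all 'e' => match
  Position 3: all 'c' => match
  Position 4: ('i', 'k', 'm') => mismatch, stop
LCP = "cnec" (length 4)

4


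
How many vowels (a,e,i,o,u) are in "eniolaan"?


Input: eniolaan
Checking each character:
  'e' at position 0: vowel (running total: 1)
  'n' at position 1: consonant
  'i' at position 2: vowel (running total: 2)
  'o' at position 3: vowel (running total: 3)
  'l' at position 4: consonant
  'a' at position 5: vowel (running total: 4)
  'a' at position 6: vowel (running total: 5)
  'n' at position 7: consonant
Total vowels: 5

5


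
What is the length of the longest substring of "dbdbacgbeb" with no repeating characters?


Input: "dbdbacgbeb"
Sliding window (track last position of each char):
  Position 0 ('d'): window [0,0] length 1 -- new best
  Position 1 ('b'): window [0,1] length 2 -- new best
  Position 2 ('d'): repeat (last at 0), move window start to 1
  Position 2 ('d'): window [1,2] length 2
  Position 3 ('b'): repeat (last at 1), move window start to 2
  Position 3 ('b'): window [2,3] length 2
  Position 4 ('a'): window [2,4] length 3 -- new best
  Position 5 ('c'): window [2,5] length 4 -- new best
  Position 6 ('g'): window [2,6] length 5 -- new best
  Position 7 ('b'): repeat (last at 3), move window start to 4
  Position 7 ('b'): window [4,7] length 4
  Position 8 ('e'): window [4,8] length 5
  Position 9 ('b'): repeat (last at 7), move window start to 8
  Position 9 ('b'): window [8,9] length 2
Longest substring with no repeats: "dbacg" with length 5

5


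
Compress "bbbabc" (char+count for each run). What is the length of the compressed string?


Input: bbbabc
Runs:
  'b' x 3 => "b3"
  'a' x 1 => "a1"
  'b' x 1 => "b1"
  'c' x 1 => "c1"
Compressed: "b3a1b1c1"
Compressed length: 8

8


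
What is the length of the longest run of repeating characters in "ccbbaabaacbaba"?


Input: "ccbbaabaacbaba"
Scanning for longest run:
  Position 1 ('c'): continues run of 'c', length=2
  Position 2 ('b'): new char, reset run to 1
  Position 3 ('b'): continues run of 'b', length=2
  Position 4 ('a'): new char, reset run to 1
  Position 5 ('a'): continues run of 'a', length=2
  Position 6 ('b'): new char, reset run to 1
  Position 7 ('a'): new char, reset run to 1
  Position 8 ('a'): continues run of 'a', length=2
  Position 9 ('c'): new char, reset run to 1
  Position 10 ('b'): new char, reset run to 1
  Position 11 ('a'): new char, reset run to 1
  Position 12 ('b'): new char, reset run to 1
  Position 13 ('a'): new char, reset run to 1
Longest run: 'c' with length 2

2


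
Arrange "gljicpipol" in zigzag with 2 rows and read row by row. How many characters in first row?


Zigzag "gljicpipol" into 2 rows:
Placing characters:
  'g' => row 0
  'l' => row 1
  'j' => row 0
  'i' => row 1
  'c' => row 0
  'p' => row 1
  'i' => row 0
  'p' => row 1
  'o' => row 0
  'l' => row 1
Rows:
  Row 0: "gjcio"
  Row 1: "lippl"
First row length: 5

5


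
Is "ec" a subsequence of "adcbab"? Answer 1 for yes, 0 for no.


Check if "ec" is a subsequence of "adcbab"
Greedy scan:
  Position 0 ('a'): no match needed
  Position 1 ('d'): no match needed
  Position 2 ('c'): no match needed
  Position 3 ('b'): no match needed
  Position 4 ('a'): no match needed
  Position 5 ('b'): no match needed
Only matched 0/2 characters => not a subsequence

0


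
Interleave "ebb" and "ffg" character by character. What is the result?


Interleaving "ebb" and "ffg":
  Position 0: 'e' from first, 'f' from second => "ef"
  Position 1: 'b' from first, 'f' from second => "bf"
  Position 2: 'b' from first, 'g' from second => "bg"
Result: efbfbg

efbfbg


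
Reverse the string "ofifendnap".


Input: ofifendnap
Reading characters right to left:
  Position 9: 'p'
  Position 8: 'a'
  Position 7: 'n'
  Position 6: 'd'
  Position 5: 'n'
  Position 4: 'e'
  Position 3: 'f'
  Position 2: 'i'
  Position 1: 'f'
  Position 0: 'o'
Reversed: pandnefifo

pandnefifo


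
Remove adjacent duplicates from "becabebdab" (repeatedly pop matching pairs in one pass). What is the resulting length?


Input: becabebdab
Stack-based adjacent duplicate removal:
  Read 'b': push. Stack: b
  Read 'e': push. Stack: be
  Read 'c': push. Stack: bec
  Read 'a': push. Stack: beca
  Read 'b': push. Stack: becab
  Read 'e': push. Stack: becabe
  Read 'b': push. Stack: becabeb
  Read 'd': push. Stack: becabebd
  Read 'a': push. Stack: becabebda
  Read 'b': push. Stack: becabebdab
Final stack: "becabebdab" (length 10)

10


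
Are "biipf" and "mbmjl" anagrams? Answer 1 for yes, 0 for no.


Strings: "biipf", "mbmjl"
Sorted first:  bfiip
Sorted second: bjlmm
Differ at position 1: 'f' vs 'j' => not anagrams

0


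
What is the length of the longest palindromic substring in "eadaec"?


Input: "eadaec"
Checking substrings for palindromes:
  [0:5] "eadae" (len 5) => palindrome
  [1:4] "ada" (len 3) => palindrome
Longest palindromic substring: "eadae" with length 5

5


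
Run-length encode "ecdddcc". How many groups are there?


Input: ecdddcc
Scanning for consecutive runs:
  Group 1: 'e' x 1 (positions 0-0)
  Group 2: 'c' x 1 (positions 1-1)
  Group 3: 'd' x 3 (positions 2-4)
  Group 4: 'c' x 2 (positions 5-6)
Total groups: 4

4


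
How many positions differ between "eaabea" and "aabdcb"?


Comparing "eaabea" and "aabdcb" position by position:
  Position 0: 'e' vs 'a' => DIFFER
  Position 1: 'a' vs 'a' => same
  Position 2: 'a' vs 'b' => DIFFER
  Position 3: 'b' vs 'd' => DIFFER
  Position 4: 'e' vs 'c' => DIFFER
  Position 5: 'a' vs 'b' => DIFFER
Positions that differ: 5

5


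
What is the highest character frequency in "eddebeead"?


Input: eddebeead
Character counts:
  'a': 1
  'b': 1
  'd': 3
  'e': 4
Maximum frequency: 4

4


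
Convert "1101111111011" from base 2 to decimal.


Input: "1101111111011" in base 2
Positional expansion:
  Digit '1' (value 1) x 2^12 = 4096
  Digit '1' (value 1) x 2^11 = 2048
  Digit '0' (value 0) x 2^10 = 0
  Digit '1' (value 1) x 2^9 = 512
  Digit '1' (value 1) x 2^8 = 256
  Digit '1' (value 1) x 2^7 = 128
  Digit '1' (value 1) x 2^6 = 64
  Digit '1' (value 1) x 2^5 = 32
  Digit '1' (value 1) x 2^4 = 16
  Digit '1' (value 1) x 2^3 = 8
  Digit '0' (value 0) x 2^2 = 0
  Digit '1' (value 1) x 2^1 = 2
  Digit '1' (value 1) x 2^0 = 1
Sum = 7163

7163
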